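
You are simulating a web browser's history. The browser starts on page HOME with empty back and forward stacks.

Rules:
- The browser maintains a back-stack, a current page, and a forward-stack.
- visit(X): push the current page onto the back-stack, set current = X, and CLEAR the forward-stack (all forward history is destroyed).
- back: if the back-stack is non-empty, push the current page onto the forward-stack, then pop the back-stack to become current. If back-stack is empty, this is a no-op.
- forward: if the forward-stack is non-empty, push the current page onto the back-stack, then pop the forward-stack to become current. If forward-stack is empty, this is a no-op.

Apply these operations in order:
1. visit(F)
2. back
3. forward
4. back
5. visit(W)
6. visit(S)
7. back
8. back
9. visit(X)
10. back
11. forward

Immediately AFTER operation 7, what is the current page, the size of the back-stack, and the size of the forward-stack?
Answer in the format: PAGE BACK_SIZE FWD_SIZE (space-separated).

After 1 (visit(F)): cur=F back=1 fwd=0
After 2 (back): cur=HOME back=0 fwd=1
After 3 (forward): cur=F back=1 fwd=0
After 4 (back): cur=HOME back=0 fwd=1
After 5 (visit(W)): cur=W back=1 fwd=0
After 6 (visit(S)): cur=S back=2 fwd=0
After 7 (back): cur=W back=1 fwd=1

W 1 1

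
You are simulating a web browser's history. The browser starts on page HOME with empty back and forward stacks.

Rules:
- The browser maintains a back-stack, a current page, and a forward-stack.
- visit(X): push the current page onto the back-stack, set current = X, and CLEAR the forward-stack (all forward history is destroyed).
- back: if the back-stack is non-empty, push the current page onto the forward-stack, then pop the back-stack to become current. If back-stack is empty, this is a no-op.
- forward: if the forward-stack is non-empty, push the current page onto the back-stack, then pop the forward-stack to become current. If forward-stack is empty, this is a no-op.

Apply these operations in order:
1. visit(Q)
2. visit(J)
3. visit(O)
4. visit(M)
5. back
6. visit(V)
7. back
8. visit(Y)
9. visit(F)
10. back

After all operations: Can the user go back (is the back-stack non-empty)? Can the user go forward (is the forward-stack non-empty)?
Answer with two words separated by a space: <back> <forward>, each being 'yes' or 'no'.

After 1 (visit(Q)): cur=Q back=1 fwd=0
After 2 (visit(J)): cur=J back=2 fwd=0
After 3 (visit(O)): cur=O back=3 fwd=0
After 4 (visit(M)): cur=M back=4 fwd=0
After 5 (back): cur=O back=3 fwd=1
After 6 (visit(V)): cur=V back=4 fwd=0
After 7 (back): cur=O back=3 fwd=1
After 8 (visit(Y)): cur=Y back=4 fwd=0
After 9 (visit(F)): cur=F back=5 fwd=0
After 10 (back): cur=Y back=4 fwd=1

Answer: yes yes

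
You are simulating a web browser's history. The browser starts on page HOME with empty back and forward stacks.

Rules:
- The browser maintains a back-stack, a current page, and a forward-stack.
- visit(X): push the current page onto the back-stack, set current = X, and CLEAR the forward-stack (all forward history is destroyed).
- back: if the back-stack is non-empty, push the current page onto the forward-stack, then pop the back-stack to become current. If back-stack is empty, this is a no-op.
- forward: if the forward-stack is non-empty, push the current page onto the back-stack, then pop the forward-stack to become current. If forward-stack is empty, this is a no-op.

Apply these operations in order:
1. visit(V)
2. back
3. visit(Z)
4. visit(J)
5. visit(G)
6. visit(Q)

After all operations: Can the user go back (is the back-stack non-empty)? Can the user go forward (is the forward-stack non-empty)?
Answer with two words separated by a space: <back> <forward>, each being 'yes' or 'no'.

Answer: yes no

Derivation:
After 1 (visit(V)): cur=V back=1 fwd=0
After 2 (back): cur=HOME back=0 fwd=1
After 3 (visit(Z)): cur=Z back=1 fwd=0
After 4 (visit(J)): cur=J back=2 fwd=0
After 5 (visit(G)): cur=G back=3 fwd=0
After 6 (visit(Q)): cur=Q back=4 fwd=0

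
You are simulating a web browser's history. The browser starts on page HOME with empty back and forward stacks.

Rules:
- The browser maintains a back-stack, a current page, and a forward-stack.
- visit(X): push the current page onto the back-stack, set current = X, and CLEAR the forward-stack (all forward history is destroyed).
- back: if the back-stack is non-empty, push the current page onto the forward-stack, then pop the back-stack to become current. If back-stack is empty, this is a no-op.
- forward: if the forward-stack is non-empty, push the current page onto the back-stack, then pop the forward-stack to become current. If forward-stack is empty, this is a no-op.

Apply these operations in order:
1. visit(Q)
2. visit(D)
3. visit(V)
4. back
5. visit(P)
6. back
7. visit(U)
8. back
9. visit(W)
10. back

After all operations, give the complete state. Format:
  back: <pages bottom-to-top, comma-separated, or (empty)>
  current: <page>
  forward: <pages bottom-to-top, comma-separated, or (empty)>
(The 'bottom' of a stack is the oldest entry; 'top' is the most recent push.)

Answer: back: HOME,Q
current: D
forward: W

Derivation:
After 1 (visit(Q)): cur=Q back=1 fwd=0
After 2 (visit(D)): cur=D back=2 fwd=0
After 3 (visit(V)): cur=V back=3 fwd=0
After 4 (back): cur=D back=2 fwd=1
After 5 (visit(P)): cur=P back=3 fwd=0
After 6 (back): cur=D back=2 fwd=1
After 7 (visit(U)): cur=U back=3 fwd=0
After 8 (back): cur=D back=2 fwd=1
After 9 (visit(W)): cur=W back=3 fwd=0
After 10 (back): cur=D back=2 fwd=1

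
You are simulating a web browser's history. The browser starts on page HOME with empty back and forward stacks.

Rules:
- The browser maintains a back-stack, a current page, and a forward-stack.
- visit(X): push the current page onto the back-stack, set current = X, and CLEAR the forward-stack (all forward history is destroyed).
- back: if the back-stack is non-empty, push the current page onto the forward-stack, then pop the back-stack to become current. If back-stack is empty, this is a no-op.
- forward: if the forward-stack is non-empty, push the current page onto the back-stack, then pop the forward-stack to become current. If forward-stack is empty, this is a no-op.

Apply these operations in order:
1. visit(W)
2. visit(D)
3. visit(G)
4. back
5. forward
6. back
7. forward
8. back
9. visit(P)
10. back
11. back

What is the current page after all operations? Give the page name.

After 1 (visit(W)): cur=W back=1 fwd=0
After 2 (visit(D)): cur=D back=2 fwd=0
After 3 (visit(G)): cur=G back=3 fwd=0
After 4 (back): cur=D back=2 fwd=1
After 5 (forward): cur=G back=3 fwd=0
After 6 (back): cur=D back=2 fwd=1
After 7 (forward): cur=G back=3 fwd=0
After 8 (back): cur=D back=2 fwd=1
After 9 (visit(P)): cur=P back=3 fwd=0
After 10 (back): cur=D back=2 fwd=1
After 11 (back): cur=W back=1 fwd=2

Answer: W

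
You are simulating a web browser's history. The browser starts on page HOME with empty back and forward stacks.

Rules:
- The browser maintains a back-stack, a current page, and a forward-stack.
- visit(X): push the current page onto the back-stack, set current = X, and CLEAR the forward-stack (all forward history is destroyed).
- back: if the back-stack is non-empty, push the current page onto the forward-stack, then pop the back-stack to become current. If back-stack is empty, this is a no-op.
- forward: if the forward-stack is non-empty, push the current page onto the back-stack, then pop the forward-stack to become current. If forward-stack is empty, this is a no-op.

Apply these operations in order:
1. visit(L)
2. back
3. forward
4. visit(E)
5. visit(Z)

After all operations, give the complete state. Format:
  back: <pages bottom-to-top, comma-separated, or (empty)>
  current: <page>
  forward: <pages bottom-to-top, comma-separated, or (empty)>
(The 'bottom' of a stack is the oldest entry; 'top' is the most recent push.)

Answer: back: HOME,L,E
current: Z
forward: (empty)

Derivation:
After 1 (visit(L)): cur=L back=1 fwd=0
After 2 (back): cur=HOME back=0 fwd=1
After 3 (forward): cur=L back=1 fwd=0
After 4 (visit(E)): cur=E back=2 fwd=0
After 5 (visit(Z)): cur=Z back=3 fwd=0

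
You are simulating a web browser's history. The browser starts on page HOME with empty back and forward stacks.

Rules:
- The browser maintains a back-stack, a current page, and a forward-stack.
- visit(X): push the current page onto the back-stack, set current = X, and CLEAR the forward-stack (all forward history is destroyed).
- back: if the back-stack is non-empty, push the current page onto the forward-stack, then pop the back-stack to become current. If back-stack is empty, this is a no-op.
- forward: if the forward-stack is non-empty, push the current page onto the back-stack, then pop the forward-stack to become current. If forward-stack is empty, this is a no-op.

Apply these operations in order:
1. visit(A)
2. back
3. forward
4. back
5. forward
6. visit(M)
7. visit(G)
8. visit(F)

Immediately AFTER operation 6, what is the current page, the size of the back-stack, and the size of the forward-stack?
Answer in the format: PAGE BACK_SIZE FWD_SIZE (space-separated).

After 1 (visit(A)): cur=A back=1 fwd=0
After 2 (back): cur=HOME back=0 fwd=1
After 3 (forward): cur=A back=1 fwd=0
After 4 (back): cur=HOME back=0 fwd=1
After 5 (forward): cur=A back=1 fwd=0
After 6 (visit(M)): cur=M back=2 fwd=0

M 2 0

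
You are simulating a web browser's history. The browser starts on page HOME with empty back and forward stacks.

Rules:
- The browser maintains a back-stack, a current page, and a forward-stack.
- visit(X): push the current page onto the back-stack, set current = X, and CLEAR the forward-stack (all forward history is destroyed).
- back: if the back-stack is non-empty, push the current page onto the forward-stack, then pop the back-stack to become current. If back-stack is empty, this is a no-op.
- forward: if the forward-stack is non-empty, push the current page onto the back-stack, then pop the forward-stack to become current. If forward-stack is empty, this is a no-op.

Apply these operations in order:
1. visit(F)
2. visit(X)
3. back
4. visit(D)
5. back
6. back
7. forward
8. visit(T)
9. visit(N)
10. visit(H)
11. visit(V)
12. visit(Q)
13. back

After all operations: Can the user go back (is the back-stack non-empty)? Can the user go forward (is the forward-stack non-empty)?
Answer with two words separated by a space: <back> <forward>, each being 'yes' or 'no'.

After 1 (visit(F)): cur=F back=1 fwd=0
After 2 (visit(X)): cur=X back=2 fwd=0
After 3 (back): cur=F back=1 fwd=1
After 4 (visit(D)): cur=D back=2 fwd=0
After 5 (back): cur=F back=1 fwd=1
After 6 (back): cur=HOME back=0 fwd=2
After 7 (forward): cur=F back=1 fwd=1
After 8 (visit(T)): cur=T back=2 fwd=0
After 9 (visit(N)): cur=N back=3 fwd=0
After 10 (visit(H)): cur=H back=4 fwd=0
After 11 (visit(V)): cur=V back=5 fwd=0
After 12 (visit(Q)): cur=Q back=6 fwd=0
After 13 (back): cur=V back=5 fwd=1

Answer: yes yes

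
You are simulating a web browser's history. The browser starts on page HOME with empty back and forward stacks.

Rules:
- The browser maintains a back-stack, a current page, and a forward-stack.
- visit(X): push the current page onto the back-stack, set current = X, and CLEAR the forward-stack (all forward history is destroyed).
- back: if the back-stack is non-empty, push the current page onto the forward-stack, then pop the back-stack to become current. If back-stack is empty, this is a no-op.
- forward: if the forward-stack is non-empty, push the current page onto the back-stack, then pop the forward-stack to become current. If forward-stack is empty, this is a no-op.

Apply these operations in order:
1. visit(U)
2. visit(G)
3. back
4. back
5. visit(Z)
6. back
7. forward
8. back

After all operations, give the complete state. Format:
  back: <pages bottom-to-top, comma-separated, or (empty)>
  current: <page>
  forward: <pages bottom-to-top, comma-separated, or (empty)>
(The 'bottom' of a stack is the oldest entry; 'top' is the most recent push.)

Answer: back: (empty)
current: HOME
forward: Z

Derivation:
After 1 (visit(U)): cur=U back=1 fwd=0
After 2 (visit(G)): cur=G back=2 fwd=0
After 3 (back): cur=U back=1 fwd=1
After 4 (back): cur=HOME back=0 fwd=2
After 5 (visit(Z)): cur=Z back=1 fwd=0
After 6 (back): cur=HOME back=0 fwd=1
After 7 (forward): cur=Z back=1 fwd=0
After 8 (back): cur=HOME back=0 fwd=1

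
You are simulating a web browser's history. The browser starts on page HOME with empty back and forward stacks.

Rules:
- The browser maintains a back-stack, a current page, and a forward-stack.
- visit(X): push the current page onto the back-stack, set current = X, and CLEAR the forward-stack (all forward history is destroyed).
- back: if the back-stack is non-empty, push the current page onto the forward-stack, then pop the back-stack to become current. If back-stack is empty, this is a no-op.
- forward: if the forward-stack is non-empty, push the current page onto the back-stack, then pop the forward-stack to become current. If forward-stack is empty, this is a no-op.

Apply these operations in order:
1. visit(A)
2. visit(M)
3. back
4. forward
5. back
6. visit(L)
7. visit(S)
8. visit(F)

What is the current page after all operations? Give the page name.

After 1 (visit(A)): cur=A back=1 fwd=0
After 2 (visit(M)): cur=M back=2 fwd=0
After 3 (back): cur=A back=1 fwd=1
After 4 (forward): cur=M back=2 fwd=0
After 5 (back): cur=A back=1 fwd=1
After 6 (visit(L)): cur=L back=2 fwd=0
After 7 (visit(S)): cur=S back=3 fwd=0
After 8 (visit(F)): cur=F back=4 fwd=0

Answer: F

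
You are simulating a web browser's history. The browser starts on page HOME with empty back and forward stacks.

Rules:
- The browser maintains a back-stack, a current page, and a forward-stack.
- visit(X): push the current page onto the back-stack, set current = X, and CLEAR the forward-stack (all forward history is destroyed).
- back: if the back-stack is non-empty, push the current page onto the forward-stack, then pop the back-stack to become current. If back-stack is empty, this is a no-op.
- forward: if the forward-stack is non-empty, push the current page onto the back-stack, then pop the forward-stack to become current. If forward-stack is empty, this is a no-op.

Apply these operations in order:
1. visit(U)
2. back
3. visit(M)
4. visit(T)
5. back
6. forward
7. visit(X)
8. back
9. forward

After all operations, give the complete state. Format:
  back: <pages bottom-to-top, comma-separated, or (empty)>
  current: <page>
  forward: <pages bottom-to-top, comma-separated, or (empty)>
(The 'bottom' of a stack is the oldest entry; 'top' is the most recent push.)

Answer: back: HOME,M,T
current: X
forward: (empty)

Derivation:
After 1 (visit(U)): cur=U back=1 fwd=0
After 2 (back): cur=HOME back=0 fwd=1
After 3 (visit(M)): cur=M back=1 fwd=0
After 4 (visit(T)): cur=T back=2 fwd=0
After 5 (back): cur=M back=1 fwd=1
After 6 (forward): cur=T back=2 fwd=0
After 7 (visit(X)): cur=X back=3 fwd=0
After 8 (back): cur=T back=2 fwd=1
After 9 (forward): cur=X back=3 fwd=0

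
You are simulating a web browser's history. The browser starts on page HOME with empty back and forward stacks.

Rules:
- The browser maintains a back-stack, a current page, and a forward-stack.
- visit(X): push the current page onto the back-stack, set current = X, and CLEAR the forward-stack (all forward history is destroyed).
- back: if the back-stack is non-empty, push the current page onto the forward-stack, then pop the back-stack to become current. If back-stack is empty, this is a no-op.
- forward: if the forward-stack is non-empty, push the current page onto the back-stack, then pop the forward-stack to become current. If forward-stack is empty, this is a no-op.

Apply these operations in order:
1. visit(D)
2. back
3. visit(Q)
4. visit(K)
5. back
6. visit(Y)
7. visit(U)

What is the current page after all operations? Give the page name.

After 1 (visit(D)): cur=D back=1 fwd=0
After 2 (back): cur=HOME back=0 fwd=1
After 3 (visit(Q)): cur=Q back=1 fwd=0
After 4 (visit(K)): cur=K back=2 fwd=0
After 5 (back): cur=Q back=1 fwd=1
After 6 (visit(Y)): cur=Y back=2 fwd=0
After 7 (visit(U)): cur=U back=3 fwd=0

Answer: U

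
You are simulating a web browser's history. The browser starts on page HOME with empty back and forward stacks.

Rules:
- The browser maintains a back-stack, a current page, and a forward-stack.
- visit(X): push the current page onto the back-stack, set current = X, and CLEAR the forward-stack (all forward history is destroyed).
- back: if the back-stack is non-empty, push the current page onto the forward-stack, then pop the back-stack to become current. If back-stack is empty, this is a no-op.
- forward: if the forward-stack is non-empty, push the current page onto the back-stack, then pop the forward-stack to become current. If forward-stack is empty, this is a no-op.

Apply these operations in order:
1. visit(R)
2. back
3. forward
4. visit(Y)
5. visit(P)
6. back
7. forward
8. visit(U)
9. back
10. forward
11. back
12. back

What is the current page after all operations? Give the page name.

After 1 (visit(R)): cur=R back=1 fwd=0
After 2 (back): cur=HOME back=0 fwd=1
After 3 (forward): cur=R back=1 fwd=0
After 4 (visit(Y)): cur=Y back=2 fwd=0
After 5 (visit(P)): cur=P back=3 fwd=0
After 6 (back): cur=Y back=2 fwd=1
After 7 (forward): cur=P back=3 fwd=0
After 8 (visit(U)): cur=U back=4 fwd=0
After 9 (back): cur=P back=3 fwd=1
After 10 (forward): cur=U back=4 fwd=0
After 11 (back): cur=P back=3 fwd=1
After 12 (back): cur=Y back=2 fwd=2

Answer: Y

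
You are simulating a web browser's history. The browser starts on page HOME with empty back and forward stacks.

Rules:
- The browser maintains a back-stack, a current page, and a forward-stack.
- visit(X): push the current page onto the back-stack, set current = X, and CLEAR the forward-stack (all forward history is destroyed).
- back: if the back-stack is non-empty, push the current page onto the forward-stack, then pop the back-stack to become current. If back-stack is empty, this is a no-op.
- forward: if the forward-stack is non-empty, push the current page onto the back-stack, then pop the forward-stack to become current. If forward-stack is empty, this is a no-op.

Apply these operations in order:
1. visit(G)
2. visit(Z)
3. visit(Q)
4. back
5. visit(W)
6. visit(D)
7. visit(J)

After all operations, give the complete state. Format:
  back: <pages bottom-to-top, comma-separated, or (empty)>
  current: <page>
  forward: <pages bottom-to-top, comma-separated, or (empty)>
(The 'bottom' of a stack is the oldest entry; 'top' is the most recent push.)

Answer: back: HOME,G,Z,W,D
current: J
forward: (empty)

Derivation:
After 1 (visit(G)): cur=G back=1 fwd=0
After 2 (visit(Z)): cur=Z back=2 fwd=0
After 3 (visit(Q)): cur=Q back=3 fwd=0
After 4 (back): cur=Z back=2 fwd=1
After 5 (visit(W)): cur=W back=3 fwd=0
After 6 (visit(D)): cur=D back=4 fwd=0
After 7 (visit(J)): cur=J back=5 fwd=0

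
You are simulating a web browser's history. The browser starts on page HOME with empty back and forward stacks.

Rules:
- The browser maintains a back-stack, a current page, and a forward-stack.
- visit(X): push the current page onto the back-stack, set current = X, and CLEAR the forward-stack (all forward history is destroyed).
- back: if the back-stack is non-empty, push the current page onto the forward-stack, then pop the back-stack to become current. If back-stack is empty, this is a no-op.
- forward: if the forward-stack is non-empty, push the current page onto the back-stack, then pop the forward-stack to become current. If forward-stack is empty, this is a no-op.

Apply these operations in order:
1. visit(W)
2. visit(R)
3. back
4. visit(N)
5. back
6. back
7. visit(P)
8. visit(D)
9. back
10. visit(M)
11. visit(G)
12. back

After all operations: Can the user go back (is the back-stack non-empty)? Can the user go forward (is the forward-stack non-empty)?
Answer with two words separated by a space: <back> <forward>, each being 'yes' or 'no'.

Answer: yes yes

Derivation:
After 1 (visit(W)): cur=W back=1 fwd=0
After 2 (visit(R)): cur=R back=2 fwd=0
After 3 (back): cur=W back=1 fwd=1
After 4 (visit(N)): cur=N back=2 fwd=0
After 5 (back): cur=W back=1 fwd=1
After 6 (back): cur=HOME back=0 fwd=2
After 7 (visit(P)): cur=P back=1 fwd=0
After 8 (visit(D)): cur=D back=2 fwd=0
After 9 (back): cur=P back=1 fwd=1
After 10 (visit(M)): cur=M back=2 fwd=0
After 11 (visit(G)): cur=G back=3 fwd=0
After 12 (back): cur=M back=2 fwd=1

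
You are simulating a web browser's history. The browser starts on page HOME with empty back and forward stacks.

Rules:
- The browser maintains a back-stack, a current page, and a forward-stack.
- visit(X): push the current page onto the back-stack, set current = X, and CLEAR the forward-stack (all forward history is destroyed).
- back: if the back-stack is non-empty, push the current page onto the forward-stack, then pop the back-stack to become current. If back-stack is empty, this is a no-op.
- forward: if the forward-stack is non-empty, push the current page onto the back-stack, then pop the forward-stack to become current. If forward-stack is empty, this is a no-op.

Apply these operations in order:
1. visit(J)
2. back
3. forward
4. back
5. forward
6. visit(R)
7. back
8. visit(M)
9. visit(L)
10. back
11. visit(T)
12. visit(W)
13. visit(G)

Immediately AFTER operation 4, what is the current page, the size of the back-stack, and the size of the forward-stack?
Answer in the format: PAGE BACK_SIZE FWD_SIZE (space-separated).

After 1 (visit(J)): cur=J back=1 fwd=0
After 2 (back): cur=HOME back=0 fwd=1
After 3 (forward): cur=J back=1 fwd=0
After 4 (back): cur=HOME back=0 fwd=1

HOME 0 1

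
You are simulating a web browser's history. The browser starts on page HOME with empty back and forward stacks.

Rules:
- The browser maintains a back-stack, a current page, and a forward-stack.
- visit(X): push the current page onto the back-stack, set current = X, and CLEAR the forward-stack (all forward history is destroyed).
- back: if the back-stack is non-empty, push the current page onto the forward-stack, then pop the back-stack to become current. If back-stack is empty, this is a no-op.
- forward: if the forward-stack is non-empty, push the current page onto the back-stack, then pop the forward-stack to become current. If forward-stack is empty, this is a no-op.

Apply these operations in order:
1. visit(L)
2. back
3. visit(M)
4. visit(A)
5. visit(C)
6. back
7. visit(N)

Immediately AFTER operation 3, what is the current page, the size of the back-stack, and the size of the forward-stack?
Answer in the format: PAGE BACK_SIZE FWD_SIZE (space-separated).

After 1 (visit(L)): cur=L back=1 fwd=0
After 2 (back): cur=HOME back=0 fwd=1
After 3 (visit(M)): cur=M back=1 fwd=0

M 1 0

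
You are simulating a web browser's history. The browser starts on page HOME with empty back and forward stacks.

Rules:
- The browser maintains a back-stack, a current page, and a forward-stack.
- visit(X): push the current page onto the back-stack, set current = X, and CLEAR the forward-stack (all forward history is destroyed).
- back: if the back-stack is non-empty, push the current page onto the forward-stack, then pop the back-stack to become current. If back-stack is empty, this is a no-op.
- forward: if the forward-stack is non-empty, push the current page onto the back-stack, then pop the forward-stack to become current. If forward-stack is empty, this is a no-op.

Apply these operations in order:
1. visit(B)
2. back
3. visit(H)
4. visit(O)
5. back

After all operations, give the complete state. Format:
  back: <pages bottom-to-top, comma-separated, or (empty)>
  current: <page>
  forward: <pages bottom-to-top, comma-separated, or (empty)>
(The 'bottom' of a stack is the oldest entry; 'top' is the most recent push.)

After 1 (visit(B)): cur=B back=1 fwd=0
After 2 (back): cur=HOME back=0 fwd=1
After 3 (visit(H)): cur=H back=1 fwd=0
After 4 (visit(O)): cur=O back=2 fwd=0
After 5 (back): cur=H back=1 fwd=1

Answer: back: HOME
current: H
forward: O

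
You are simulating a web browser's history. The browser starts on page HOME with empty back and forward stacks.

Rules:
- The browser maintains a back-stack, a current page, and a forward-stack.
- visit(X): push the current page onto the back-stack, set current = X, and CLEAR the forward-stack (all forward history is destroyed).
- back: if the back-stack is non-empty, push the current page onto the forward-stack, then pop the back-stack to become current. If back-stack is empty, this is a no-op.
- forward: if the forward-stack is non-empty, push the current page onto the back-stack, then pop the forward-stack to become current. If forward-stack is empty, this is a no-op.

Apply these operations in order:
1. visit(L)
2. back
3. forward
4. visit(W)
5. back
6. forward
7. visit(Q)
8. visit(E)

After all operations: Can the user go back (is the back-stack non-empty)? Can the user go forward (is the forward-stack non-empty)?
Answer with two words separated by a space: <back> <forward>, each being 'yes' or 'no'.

Answer: yes no

Derivation:
After 1 (visit(L)): cur=L back=1 fwd=0
After 2 (back): cur=HOME back=0 fwd=1
After 3 (forward): cur=L back=1 fwd=0
After 4 (visit(W)): cur=W back=2 fwd=0
After 5 (back): cur=L back=1 fwd=1
After 6 (forward): cur=W back=2 fwd=0
After 7 (visit(Q)): cur=Q back=3 fwd=0
After 8 (visit(E)): cur=E back=4 fwd=0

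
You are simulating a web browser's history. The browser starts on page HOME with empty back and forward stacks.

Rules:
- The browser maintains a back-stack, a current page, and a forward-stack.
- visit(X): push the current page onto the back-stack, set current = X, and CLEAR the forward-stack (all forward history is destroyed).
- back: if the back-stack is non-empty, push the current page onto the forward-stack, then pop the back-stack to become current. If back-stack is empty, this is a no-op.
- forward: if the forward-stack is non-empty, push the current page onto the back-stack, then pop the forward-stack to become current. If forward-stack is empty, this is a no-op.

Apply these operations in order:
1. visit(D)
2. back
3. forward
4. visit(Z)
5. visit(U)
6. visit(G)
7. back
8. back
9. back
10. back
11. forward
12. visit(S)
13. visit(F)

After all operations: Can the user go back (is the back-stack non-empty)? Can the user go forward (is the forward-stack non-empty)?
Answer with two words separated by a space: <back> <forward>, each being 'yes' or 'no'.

Answer: yes no

Derivation:
After 1 (visit(D)): cur=D back=1 fwd=0
After 2 (back): cur=HOME back=0 fwd=1
After 3 (forward): cur=D back=1 fwd=0
After 4 (visit(Z)): cur=Z back=2 fwd=0
After 5 (visit(U)): cur=U back=3 fwd=0
After 6 (visit(G)): cur=G back=4 fwd=0
After 7 (back): cur=U back=3 fwd=1
After 8 (back): cur=Z back=2 fwd=2
After 9 (back): cur=D back=1 fwd=3
After 10 (back): cur=HOME back=0 fwd=4
After 11 (forward): cur=D back=1 fwd=3
After 12 (visit(S)): cur=S back=2 fwd=0
After 13 (visit(F)): cur=F back=3 fwd=0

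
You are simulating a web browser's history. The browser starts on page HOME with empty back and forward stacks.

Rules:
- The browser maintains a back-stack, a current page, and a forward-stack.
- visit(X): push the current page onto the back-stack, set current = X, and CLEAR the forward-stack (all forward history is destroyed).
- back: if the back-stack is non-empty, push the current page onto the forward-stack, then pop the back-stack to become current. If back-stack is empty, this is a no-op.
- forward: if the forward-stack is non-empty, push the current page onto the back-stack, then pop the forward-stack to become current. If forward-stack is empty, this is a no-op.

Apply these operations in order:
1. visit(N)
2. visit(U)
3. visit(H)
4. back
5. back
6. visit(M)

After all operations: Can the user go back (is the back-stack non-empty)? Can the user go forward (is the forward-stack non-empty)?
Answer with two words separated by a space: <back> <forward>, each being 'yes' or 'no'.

Answer: yes no

Derivation:
After 1 (visit(N)): cur=N back=1 fwd=0
After 2 (visit(U)): cur=U back=2 fwd=0
After 3 (visit(H)): cur=H back=3 fwd=0
After 4 (back): cur=U back=2 fwd=1
After 5 (back): cur=N back=1 fwd=2
After 6 (visit(M)): cur=M back=2 fwd=0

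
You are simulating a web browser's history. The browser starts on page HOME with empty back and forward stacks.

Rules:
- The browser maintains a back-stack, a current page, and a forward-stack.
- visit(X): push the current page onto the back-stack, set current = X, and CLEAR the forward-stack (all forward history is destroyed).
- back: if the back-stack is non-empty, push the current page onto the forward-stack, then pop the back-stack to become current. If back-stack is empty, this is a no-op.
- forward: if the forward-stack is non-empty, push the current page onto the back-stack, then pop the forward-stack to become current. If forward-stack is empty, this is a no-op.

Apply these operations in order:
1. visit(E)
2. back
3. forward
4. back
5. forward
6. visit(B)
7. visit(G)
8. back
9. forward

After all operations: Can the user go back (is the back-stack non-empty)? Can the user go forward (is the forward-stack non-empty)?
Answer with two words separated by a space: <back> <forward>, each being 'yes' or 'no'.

After 1 (visit(E)): cur=E back=1 fwd=0
After 2 (back): cur=HOME back=0 fwd=1
After 3 (forward): cur=E back=1 fwd=0
After 4 (back): cur=HOME back=0 fwd=1
After 5 (forward): cur=E back=1 fwd=0
After 6 (visit(B)): cur=B back=2 fwd=0
After 7 (visit(G)): cur=G back=3 fwd=0
After 8 (back): cur=B back=2 fwd=1
After 9 (forward): cur=G back=3 fwd=0

Answer: yes no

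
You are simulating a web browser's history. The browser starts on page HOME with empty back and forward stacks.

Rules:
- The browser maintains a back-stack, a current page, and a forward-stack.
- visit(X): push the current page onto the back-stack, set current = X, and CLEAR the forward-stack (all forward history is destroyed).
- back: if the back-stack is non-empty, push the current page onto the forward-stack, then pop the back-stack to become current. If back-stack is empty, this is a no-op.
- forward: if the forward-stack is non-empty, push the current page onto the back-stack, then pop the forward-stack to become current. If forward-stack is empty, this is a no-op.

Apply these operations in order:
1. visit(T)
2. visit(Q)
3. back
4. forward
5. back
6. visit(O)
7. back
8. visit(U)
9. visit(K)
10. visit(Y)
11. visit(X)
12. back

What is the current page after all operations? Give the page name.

After 1 (visit(T)): cur=T back=1 fwd=0
After 2 (visit(Q)): cur=Q back=2 fwd=0
After 3 (back): cur=T back=1 fwd=1
After 4 (forward): cur=Q back=2 fwd=0
After 5 (back): cur=T back=1 fwd=1
After 6 (visit(O)): cur=O back=2 fwd=0
After 7 (back): cur=T back=1 fwd=1
After 8 (visit(U)): cur=U back=2 fwd=0
After 9 (visit(K)): cur=K back=3 fwd=0
After 10 (visit(Y)): cur=Y back=4 fwd=0
After 11 (visit(X)): cur=X back=5 fwd=0
After 12 (back): cur=Y back=4 fwd=1

Answer: Y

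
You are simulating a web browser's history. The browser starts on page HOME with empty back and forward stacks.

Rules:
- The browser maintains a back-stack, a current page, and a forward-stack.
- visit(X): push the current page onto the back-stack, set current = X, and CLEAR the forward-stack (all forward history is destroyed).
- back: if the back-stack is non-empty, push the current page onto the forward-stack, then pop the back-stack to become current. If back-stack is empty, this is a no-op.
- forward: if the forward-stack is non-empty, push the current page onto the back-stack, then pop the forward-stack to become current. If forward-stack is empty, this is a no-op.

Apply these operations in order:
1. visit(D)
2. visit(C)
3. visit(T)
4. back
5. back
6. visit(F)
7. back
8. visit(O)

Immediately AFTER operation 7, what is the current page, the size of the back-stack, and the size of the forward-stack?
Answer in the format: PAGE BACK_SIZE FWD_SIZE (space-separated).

After 1 (visit(D)): cur=D back=1 fwd=0
After 2 (visit(C)): cur=C back=2 fwd=0
After 3 (visit(T)): cur=T back=3 fwd=0
After 4 (back): cur=C back=2 fwd=1
After 5 (back): cur=D back=1 fwd=2
After 6 (visit(F)): cur=F back=2 fwd=0
After 7 (back): cur=D back=1 fwd=1

D 1 1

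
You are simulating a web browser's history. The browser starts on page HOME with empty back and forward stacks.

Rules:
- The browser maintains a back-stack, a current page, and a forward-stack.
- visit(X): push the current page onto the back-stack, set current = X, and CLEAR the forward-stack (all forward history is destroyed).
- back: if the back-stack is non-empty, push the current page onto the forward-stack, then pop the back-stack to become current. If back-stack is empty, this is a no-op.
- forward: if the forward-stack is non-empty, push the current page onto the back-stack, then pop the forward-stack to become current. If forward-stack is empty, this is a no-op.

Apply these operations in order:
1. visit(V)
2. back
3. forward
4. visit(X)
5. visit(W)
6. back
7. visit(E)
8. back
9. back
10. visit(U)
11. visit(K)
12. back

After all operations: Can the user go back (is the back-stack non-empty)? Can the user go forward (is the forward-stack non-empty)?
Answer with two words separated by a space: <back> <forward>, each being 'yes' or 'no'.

Answer: yes yes

Derivation:
After 1 (visit(V)): cur=V back=1 fwd=0
After 2 (back): cur=HOME back=0 fwd=1
After 3 (forward): cur=V back=1 fwd=0
After 4 (visit(X)): cur=X back=2 fwd=0
After 5 (visit(W)): cur=W back=3 fwd=0
After 6 (back): cur=X back=2 fwd=1
After 7 (visit(E)): cur=E back=3 fwd=0
After 8 (back): cur=X back=2 fwd=1
After 9 (back): cur=V back=1 fwd=2
After 10 (visit(U)): cur=U back=2 fwd=0
After 11 (visit(K)): cur=K back=3 fwd=0
After 12 (back): cur=U back=2 fwd=1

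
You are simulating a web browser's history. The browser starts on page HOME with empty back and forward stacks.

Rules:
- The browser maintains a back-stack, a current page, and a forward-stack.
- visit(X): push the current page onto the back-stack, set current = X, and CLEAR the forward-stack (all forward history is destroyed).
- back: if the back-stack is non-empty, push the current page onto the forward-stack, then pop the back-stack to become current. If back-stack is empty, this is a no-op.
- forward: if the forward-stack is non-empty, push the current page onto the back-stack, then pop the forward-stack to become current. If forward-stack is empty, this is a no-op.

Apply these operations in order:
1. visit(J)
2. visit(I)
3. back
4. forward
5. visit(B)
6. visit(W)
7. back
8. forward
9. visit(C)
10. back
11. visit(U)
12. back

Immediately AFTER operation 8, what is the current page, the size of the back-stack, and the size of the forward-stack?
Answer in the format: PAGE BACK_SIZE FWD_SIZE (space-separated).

After 1 (visit(J)): cur=J back=1 fwd=0
After 2 (visit(I)): cur=I back=2 fwd=0
After 3 (back): cur=J back=1 fwd=1
After 4 (forward): cur=I back=2 fwd=0
After 5 (visit(B)): cur=B back=3 fwd=0
After 6 (visit(W)): cur=W back=4 fwd=0
After 7 (back): cur=B back=3 fwd=1
After 8 (forward): cur=W back=4 fwd=0

W 4 0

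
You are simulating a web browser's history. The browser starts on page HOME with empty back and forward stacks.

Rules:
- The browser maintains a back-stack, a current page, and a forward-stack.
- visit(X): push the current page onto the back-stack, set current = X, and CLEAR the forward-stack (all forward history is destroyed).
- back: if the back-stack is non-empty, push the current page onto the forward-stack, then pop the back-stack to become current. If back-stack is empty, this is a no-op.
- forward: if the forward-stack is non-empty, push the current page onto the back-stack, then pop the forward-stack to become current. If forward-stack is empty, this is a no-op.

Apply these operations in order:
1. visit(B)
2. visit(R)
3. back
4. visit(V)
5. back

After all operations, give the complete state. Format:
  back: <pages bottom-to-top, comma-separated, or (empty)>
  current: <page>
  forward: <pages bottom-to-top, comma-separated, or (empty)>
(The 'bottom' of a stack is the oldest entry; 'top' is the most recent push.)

Answer: back: HOME
current: B
forward: V

Derivation:
After 1 (visit(B)): cur=B back=1 fwd=0
After 2 (visit(R)): cur=R back=2 fwd=0
After 3 (back): cur=B back=1 fwd=1
After 4 (visit(V)): cur=V back=2 fwd=0
After 5 (back): cur=B back=1 fwd=1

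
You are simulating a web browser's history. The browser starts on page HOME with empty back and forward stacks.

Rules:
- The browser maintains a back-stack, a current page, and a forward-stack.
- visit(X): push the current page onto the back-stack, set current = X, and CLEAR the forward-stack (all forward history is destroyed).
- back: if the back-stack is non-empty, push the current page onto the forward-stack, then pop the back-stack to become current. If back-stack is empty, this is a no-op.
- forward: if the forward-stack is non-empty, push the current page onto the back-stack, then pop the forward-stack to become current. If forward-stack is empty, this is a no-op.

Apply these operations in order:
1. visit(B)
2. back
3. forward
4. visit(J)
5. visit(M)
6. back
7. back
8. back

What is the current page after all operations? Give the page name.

Answer: HOME

Derivation:
After 1 (visit(B)): cur=B back=1 fwd=0
After 2 (back): cur=HOME back=0 fwd=1
After 3 (forward): cur=B back=1 fwd=0
After 4 (visit(J)): cur=J back=2 fwd=0
After 5 (visit(M)): cur=M back=3 fwd=0
After 6 (back): cur=J back=2 fwd=1
After 7 (back): cur=B back=1 fwd=2
After 8 (back): cur=HOME back=0 fwd=3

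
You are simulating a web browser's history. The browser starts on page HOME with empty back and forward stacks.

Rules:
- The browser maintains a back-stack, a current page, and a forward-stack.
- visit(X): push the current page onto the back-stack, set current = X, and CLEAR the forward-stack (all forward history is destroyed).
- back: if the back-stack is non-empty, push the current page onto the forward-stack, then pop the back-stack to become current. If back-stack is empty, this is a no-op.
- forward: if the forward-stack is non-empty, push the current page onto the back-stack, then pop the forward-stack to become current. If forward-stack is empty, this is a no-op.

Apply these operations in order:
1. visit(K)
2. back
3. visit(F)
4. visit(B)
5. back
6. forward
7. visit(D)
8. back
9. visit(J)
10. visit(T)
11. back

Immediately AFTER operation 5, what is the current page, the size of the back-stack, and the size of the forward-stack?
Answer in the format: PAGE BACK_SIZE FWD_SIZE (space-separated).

After 1 (visit(K)): cur=K back=1 fwd=0
After 2 (back): cur=HOME back=0 fwd=1
After 3 (visit(F)): cur=F back=1 fwd=0
After 4 (visit(B)): cur=B back=2 fwd=0
After 5 (back): cur=F back=1 fwd=1

F 1 1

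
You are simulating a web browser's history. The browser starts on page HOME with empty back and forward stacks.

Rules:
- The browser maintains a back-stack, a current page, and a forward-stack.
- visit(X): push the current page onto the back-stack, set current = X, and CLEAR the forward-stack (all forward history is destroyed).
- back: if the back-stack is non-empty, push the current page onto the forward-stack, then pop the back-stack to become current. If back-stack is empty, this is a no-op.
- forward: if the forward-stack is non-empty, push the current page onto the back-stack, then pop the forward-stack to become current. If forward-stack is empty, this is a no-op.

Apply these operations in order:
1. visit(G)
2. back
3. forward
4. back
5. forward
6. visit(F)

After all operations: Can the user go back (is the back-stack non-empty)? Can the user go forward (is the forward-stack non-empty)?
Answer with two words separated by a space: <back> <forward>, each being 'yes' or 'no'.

After 1 (visit(G)): cur=G back=1 fwd=0
After 2 (back): cur=HOME back=0 fwd=1
After 3 (forward): cur=G back=1 fwd=0
After 4 (back): cur=HOME back=0 fwd=1
After 5 (forward): cur=G back=1 fwd=0
After 6 (visit(F)): cur=F back=2 fwd=0

Answer: yes no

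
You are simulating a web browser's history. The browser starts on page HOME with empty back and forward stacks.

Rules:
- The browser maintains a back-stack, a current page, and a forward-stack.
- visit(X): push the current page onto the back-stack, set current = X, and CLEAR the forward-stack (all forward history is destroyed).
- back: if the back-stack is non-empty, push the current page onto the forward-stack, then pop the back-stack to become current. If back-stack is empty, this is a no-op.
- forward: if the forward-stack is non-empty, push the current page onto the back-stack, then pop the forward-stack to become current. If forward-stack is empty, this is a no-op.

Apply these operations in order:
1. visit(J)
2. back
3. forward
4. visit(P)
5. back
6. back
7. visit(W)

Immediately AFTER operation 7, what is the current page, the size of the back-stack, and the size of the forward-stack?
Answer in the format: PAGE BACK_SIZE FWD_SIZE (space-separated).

After 1 (visit(J)): cur=J back=1 fwd=0
After 2 (back): cur=HOME back=0 fwd=1
After 3 (forward): cur=J back=1 fwd=0
After 4 (visit(P)): cur=P back=2 fwd=0
After 5 (back): cur=J back=1 fwd=1
After 6 (back): cur=HOME back=0 fwd=2
After 7 (visit(W)): cur=W back=1 fwd=0

W 1 0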